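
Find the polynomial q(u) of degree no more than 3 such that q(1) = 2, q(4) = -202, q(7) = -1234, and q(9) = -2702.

Write q(u) = au^3 + bu^2 + cu + d. Substituting each data point gives a linear system:
  a + b + c + d = 2
  64a + 16b + 4c + d = -202
  343a + 49b + 7c + d = -1234
  729a + 81b + 9c + d = -2702
Solving the system yields a = -4, b = 2, c = 6, d = -2.
So q(u) = -4u^3 + 2u^2 + 6u - 2.
Check: q(7) = -1234. ✓

q(u) = -4u^3 + 2u^2 + 6u - 2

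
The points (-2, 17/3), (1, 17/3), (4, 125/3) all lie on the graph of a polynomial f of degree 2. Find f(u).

Write f(u) = au^2 + bu + c. Substituting each data point gives a linear system:
  4a - 2b + c = 17/3
  a + b + c = 17/3
  16a + 4b + c = 125/3
Solving the system yields a = 2, b = 2, c = 5/3.
So f(u) = 2u^2 + 2u + 5/3.
Check: f(-2) = 17/3. ✓

f(u) = 2u^2 + 2u + 5/3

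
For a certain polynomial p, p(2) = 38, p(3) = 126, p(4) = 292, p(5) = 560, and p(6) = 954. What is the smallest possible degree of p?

3

Forward differences of the values at x = 2, 3, 4, 5, 6:
  p  : 38  126  292  560  954
  Δ  : 88  166  268  394
  Δ^2: 78  102  126
  Δ^3: 24  24
  Δ^4: 0
The third differences are constant (24) and nonzero, while all higher differences vanish, so the minimal degree is 3.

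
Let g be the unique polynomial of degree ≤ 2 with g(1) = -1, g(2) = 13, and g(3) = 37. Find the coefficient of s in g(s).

Write g(s) = as^2 + bs + c. Substituting each data point gives a linear system:
  a + b + c = -1
  4a + 2b + c = 13
  9a + 3b + c = 37
Solving the system yields a = 5, b = -1, c = -5.
So g(s) = 5s^2 - s - 5.
The coefficient of s is -1.

-1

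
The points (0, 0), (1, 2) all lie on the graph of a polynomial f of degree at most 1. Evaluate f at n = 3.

Using the Lagrange interpolation formula with nodes 0, 1:
  L_0(n) = (n - 1) / -1
  L_1(n) = n / 1
Then f(n) = 0·L_0(n) + 2·L_1(n).
Expanding and collecting terms gives f(n) = 2n.
Evaluating at n = 3: f(3) = 6.

6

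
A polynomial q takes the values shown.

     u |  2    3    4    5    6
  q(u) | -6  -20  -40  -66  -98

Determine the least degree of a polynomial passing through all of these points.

Forward differences of the values at u = 2, 3, 4, 5, 6:
  q  : -6  -20  -40  -66  -98
  Δ  : -14  -20  -26  -32
  Δ^2: -6  -6  -6
  Δ^3: 0  0
  Δ^4: 0
The second differences are constant (-6) and nonzero, while all higher differences vanish, so the minimal degree is 2.

2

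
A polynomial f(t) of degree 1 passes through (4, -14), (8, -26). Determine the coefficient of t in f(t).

-3

Write f(t) = at + b. Substituting each data point gives a linear system:
  4a + b = -14
  8a + b = -26
Solving the system yields a = -3, b = -2.
So f(t) = -3t - 2.
The leading coefficient is -3.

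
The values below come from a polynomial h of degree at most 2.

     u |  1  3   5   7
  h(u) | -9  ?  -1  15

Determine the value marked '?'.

-9

On equispaced nodes a degree-2 polynomial has vanishing third forward difference, so
  - h(1) + 3·h(3) - 3·h(5) + h(7) = 0.
Substituting the known values and solving for h(3):
  3·h(3) = -27
  h(3) = -9.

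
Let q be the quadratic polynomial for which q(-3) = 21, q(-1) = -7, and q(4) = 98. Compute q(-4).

50

Using the Lagrange interpolation formula with nodes -3, -1, 4:
  L_0(x) = (x + 1)(x - 4) / 14
  L_1(x) = (x + 3)(x - 4) / -10
  L_2(x) = (x + 3)(x + 1) / 35
Then q(x) = 21·L_0(x) - 7·L_1(x) + 98·L_2(x).
Expanding and collecting terms gives q(x) = 5x^2 + 6x - 6.
Evaluating at x = -4: q(-4) = 50.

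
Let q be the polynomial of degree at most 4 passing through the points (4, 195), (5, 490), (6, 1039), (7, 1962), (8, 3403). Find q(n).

q(n) = n^4 - 2n^3 + 6n^2 - 6n - 5

Write q(n) = an^4 + bn^3 + cn^2 + dn + e. Substituting each data point gives a linear system:
  256a + 64b + 16c + 4d + e = 195
  625a + 125b + 25c + 5d + e = 490
  1296a + 216b + 36c + 6d + e = 1039
  2401a + 343b + 49c + 7d + e = 1962
  4096a + 512b + 64c + 8d + e = 3403
Solving the system yields a = 1, b = -2, c = 6, d = -6, e = -5.
So q(n) = n⁴ - 2n³ + 6n² - 6n - 5.
Check: q(6) = 1039. ✓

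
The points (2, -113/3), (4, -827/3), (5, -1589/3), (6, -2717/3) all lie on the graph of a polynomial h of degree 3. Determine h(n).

Write h(n) = an^3 + bn^2 + cn + d. Substituting each data point gives a linear system:
  8a + 4b + 2c + d = -113/3
  64a + 16b + 4c + d = -827/3
  125a + 25b + 5c + d = -1589/3
  216a + 36b + 6c + d = -2717/3
Solving the system yields a = -4, b = -1, c = -1, d = 1/3.
So h(n) = -4n^3 - n^2 - n + 1/3.
Check: h(5) = -1589/3. ✓

h(n) = -4n^3 - n^2 - n + 1/3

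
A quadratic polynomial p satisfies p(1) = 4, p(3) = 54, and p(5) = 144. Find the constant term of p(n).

Write p(n) = an^2 + bn + c. Substituting each data point gives a linear system:
  a + b + c = 4
  9a + 3b + c = 54
  25a + 5b + c = 144
Solving the system yields a = 5, b = 5, c = -6.
So p(n) = 5n² + 5n - 6.
The constant term is -6.

-6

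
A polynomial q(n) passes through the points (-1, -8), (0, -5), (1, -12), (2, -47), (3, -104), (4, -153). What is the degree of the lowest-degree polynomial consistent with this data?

4

Forward differences of the values at n = -1, 0, 1, 2, 3, 4:
  q  : -8  -5  -12  -47  -104  -153
  Δ  : 3  -7  -35  -57  -49
  Δ^2: -10  -28  -22  8
  Δ^3: -18  6  30
  Δ^4: 24  24
  Δ^5: 0
The fourth differences are constant (24) and nonzero, while all higher differences vanish, so the minimal degree is 4.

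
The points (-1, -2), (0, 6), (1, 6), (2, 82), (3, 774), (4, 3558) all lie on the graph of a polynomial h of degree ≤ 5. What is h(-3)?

-978

Write h(s) = as^5 + bs^4 + cs^3 + ds^2 + es + k. Substituting each data point gives a linear system:
  -a + b - c + d - e + k = -2
  k = 6
  a + b + c + d + e + k = 6
  32a + 16b + 8c + 4d + 2e + k = 82
  243a + 81b + 27c + 9d + 3e + k = 774
  1024a + 256b + 64c + 16d + 4e + k = 3558
Solving the system yields a = 4, b = -1, c = -4, d = -3, e = 4, k = 6.
So h(s) = 4s^5 - s^4 - 4s^3 - 3s^2 + 4s + 6.
Then h(-3) = -978.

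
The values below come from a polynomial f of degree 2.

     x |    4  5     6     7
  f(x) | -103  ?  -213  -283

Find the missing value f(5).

-153

The 3 known points determine the degree-2 polynomial uniquely.
Write f(x) = ax^2 + bx + c. Substituting each data point gives a linear system:
  16a + 4b + c = -103
  36a + 6b + c = -213
  49a + 7b + c = -283
Solving the system yields a = -5, b = -5, c = -3.
So f(x) = -5x^2 - 5x - 3.
Then f(5) = -153.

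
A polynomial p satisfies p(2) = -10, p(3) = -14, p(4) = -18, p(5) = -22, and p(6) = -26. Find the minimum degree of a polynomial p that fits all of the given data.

Forward differences of the values at u = 2, 3, 4, 5, 6:
  p  : -10  -14  -18  -22  -26
  Δ  : -4  -4  -4  -4
  Δ^2: 0  0  0
  Δ^3: 0  0
  Δ^4: 0
The first differences are constant (-4) and nonzero, while all higher differences vanish, so the minimal degree is 1.

1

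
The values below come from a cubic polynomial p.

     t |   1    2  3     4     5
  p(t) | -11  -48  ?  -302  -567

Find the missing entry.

-137

On equispaced nodes a degree-3 polynomial has vanishing fourth forward difference, so
  p(1) - 4·p(2) + 6·p(3) - 4·p(4) + p(5) = 0.
Substituting the known values and solving for p(3):
  6·p(3) = -822
  p(3) = -137.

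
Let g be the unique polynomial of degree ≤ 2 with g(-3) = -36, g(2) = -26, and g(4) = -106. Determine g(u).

Using the Lagrange interpolation formula with nodes -3, 2, 4:
  L_0(u) = (u - 2)(u - 4) / 35
  L_1(u) = (u + 3)(u - 4) / -10
  L_2(u) = (u + 3)(u - 2) / 14
Then g(u) = -36·L_0(u) - 26·L_1(u) - 106·L_2(u).
Expanding and collecting terms gives g(u) = -6u^2 - 4u + 6.
Check: g(4) = -106. ✓

g(u) = -6u^2 - 4u + 6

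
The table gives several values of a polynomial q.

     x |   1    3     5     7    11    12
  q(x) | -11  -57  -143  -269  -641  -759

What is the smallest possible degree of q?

2

Divided differences on the nodes 1, 3, 5, 7, 11, 12:
  order 0: -11  -57  -143  -269  -641  -759
  order 1: -23  -43  -63  -93  -118
  order 2: -5  -5  -5  -5
  order 3: 0  0  0
  order 4: 0  0
  order 5: 0
The order-2 divided differences are all -5 (nonzero) and every higher order vanishes, so the data lies on a polynomial of degree exactly 2.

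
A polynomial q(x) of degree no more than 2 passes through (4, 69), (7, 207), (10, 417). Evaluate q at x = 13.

Using the Lagrange interpolation formula with nodes 4, 7, 10:
  L_0(x) = (x - 7)(x - 10) / 18
  L_1(x) = (x - 4)(x - 10) / -9
  L_2(x) = (x - 4)(x - 7) / 18
Then q(x) = 69·L_0(x) + 207·L_1(x) + 417·L_2(x).
Expanding and collecting terms gives q(x) = 4x² + 2x - 3.
Evaluating at x = 13: q(13) = 699.

699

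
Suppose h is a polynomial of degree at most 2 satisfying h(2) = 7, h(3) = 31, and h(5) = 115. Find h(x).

h(x) = 6x^2 - 6x - 5

Write h(x) = ax^2 + bx + c. Substituting each data point gives a linear system:
  4a + 2b + c = 7
  9a + 3b + c = 31
  25a + 5b + c = 115
Solving the system yields a = 6, b = -6, c = -5.
So h(x) = 6x^2 - 6x - 5.
Check: h(3) = 31. ✓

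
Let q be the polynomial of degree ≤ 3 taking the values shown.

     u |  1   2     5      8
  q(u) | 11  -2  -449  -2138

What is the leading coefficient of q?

Write q(u) = au^3 + bu^2 + cu + d. Substituting each data point gives a linear system:
  a + b + c + d = 11
  8a + 4b + 2c + d = -2
  125a + 25b + 5c + d = -449
  512a + 64b + 8c + d = -2138
Solving the system yields a = -5, b = 6, c = 4, d = 6.
So q(u) = -5u^3 + 6u^2 + 4u + 6.
The leading coefficient is -5.

-5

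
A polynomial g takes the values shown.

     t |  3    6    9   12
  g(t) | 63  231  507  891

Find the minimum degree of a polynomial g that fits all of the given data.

Forward differences of the values at t = 3, 6, 9, 12:
  g  : 63  231  507  891
  Δ  : 168  276  384
  Δ^2: 108  108
  Δ^3: 0
The second differences are constant (108) and nonzero, while all higher differences vanish, so the minimal degree is 2.

2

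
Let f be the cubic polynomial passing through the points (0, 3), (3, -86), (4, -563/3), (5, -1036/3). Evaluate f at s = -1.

Write f(s) = as^3 + bs^2 + cs + d. Substituting each data point gives a linear system:
  d = 3
  27a + 9b + 3c + d = -86
  64a + 16b + 4c + d = -563/3
  125a + 25b + 5c + d = -1036/3
Solving the system yields a = -2, b = -4, c = 1/3, d = 3.
So f(s) = -2s^3 - 4s^2 + (1/3)s + 3.
Then f(-1) = 2/3.

2/3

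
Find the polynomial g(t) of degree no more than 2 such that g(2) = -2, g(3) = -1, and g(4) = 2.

Write g(t) = at^2 + bt + c. Substituting each data point gives a linear system:
  4a + 2b + c = -2
  9a + 3b + c = -1
  16a + 4b + c = 2
Solving the system yields a = 1, b = -4, c = 2.
So g(t) = t² - 4t + 2.
Check: g(4) = 2. ✓

g(t) = t^2 - 4t + 2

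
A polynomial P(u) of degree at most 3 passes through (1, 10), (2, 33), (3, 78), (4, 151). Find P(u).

P(u) = u^3 + 5u^2 + u + 3

Write P(u) = au^3 + bu^2 + cu + d. Substituting each data point gives a linear system:
  a + b + c + d = 10
  8a + 4b + 2c + d = 33
  27a + 9b + 3c + d = 78
  64a + 16b + 4c + d = 151
Solving the system yields a = 1, b = 5, c = 1, d = 3.
So P(u) = u^3 + 5u^2 + u + 3.
Check: P(2) = 33. ✓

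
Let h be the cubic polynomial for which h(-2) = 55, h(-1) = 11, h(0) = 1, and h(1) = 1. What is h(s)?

h(s) = -4s^3 + 5s^2 - s + 1

Write h(s) = as^3 + bs^2 + cs + d. Substituting each data point gives a linear system:
  -8a + 4b - 2c + d = 55
  -a + b - c + d = 11
  d = 1
  a + b + c + d = 1
Solving the system yields a = -4, b = 5, c = -1, d = 1.
So h(s) = -4s³ + 5s² - s + 1.
Check: h(0) = 1. ✓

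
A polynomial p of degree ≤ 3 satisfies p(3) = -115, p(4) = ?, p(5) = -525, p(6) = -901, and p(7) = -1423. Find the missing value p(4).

-271

The 4 known points determine the degree-3 polynomial uniquely.
Write p(n) = an^3 + bn^2 + cn + d. Substituting each data point gives a linear system:
  27a + 9b + 3c + d = -115
  125a + 25b + 5c + d = -525
  216a + 36b + 6c + d = -901
  343a + 49b + 7c + d = -1423
Solving the system yields a = -4, b = -1, c = -1, d = 5.
So p(n) = -4n^3 - n^2 - n + 5.
Then p(4) = -271.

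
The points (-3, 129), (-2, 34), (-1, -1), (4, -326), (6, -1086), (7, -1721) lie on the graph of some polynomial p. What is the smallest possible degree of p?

Divided differences on the nodes -3, -2, -1, 4, 6, 7:
  order 0: 129  34  -1  -326  -1086  -1721
  order 1: -95  -35  -65  -380  -635
  order 2: 30  -5  -45  -85
  order 3: -5  -5  -5
  order 4: 0  0
  order 5: 0
The order-3 divided differences are all -5 (nonzero) and every higher order vanishes, so the data lies on a polynomial of degree exactly 3.

3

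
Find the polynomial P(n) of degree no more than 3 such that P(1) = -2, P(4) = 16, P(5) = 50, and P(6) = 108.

P(n) = n^3 - 3n^2

Write P(n) = an^3 + bn^2 + cn + d. Substituting each data point gives a linear system:
  a + b + c + d = -2
  64a + 16b + 4c + d = 16
  125a + 25b + 5c + d = 50
  216a + 36b + 6c + d = 108
Solving the system yields a = 1, b = -3, c = 0, d = 0.
So P(n) = n^3 - 3n^2.
Check: P(5) = 50. ✓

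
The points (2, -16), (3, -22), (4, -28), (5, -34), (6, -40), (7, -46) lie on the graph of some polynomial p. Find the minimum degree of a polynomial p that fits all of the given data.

Forward differences of the values at x = 2, 3, 4, 5, 6, 7:
  p  : -16  -22  -28  -34  -40  -46
  Δ  : -6  -6  -6  -6  -6
  Δ^2: 0  0  0  0
  Δ^3: 0  0  0
  Δ^4: 0  0
  Δ^5: 0
The first differences are constant (-6) and nonzero, while all higher differences vanish, so the minimal degree is 1.

1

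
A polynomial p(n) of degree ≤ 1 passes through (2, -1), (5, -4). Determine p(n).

p(n) = -n + 1

Write p(n) = an + b. Substituting each data point gives a linear system:
  2a + b = -1
  5a + b = -4
Solving the system yields a = -1, b = 1.
So p(n) = -n + 1.
Check: p(2) = -1. ✓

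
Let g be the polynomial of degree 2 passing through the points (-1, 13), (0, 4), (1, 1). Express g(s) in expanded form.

g(s) = 3s^2 - 6s + 4

Write g(s) = as^2 + bs + c. Substituting each data point gives a linear system:
  a - b + c = 13
  c = 4
  a + b + c = 1
Solving the system yields a = 3, b = -6, c = 4.
So g(s) = 3s^2 - 6s + 4.
Check: g(-1) = 13. ✓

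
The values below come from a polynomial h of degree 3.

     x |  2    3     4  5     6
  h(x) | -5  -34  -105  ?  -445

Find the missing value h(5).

-236

On equispaced nodes a degree-3 polynomial has vanishing fourth forward difference, so
  h(2) - 4·h(3) + 6·h(4) - 4·h(5) + h(6) = 0.
Substituting the known values and solving for h(5):
  -4·h(5) = 944
  h(5) = -236.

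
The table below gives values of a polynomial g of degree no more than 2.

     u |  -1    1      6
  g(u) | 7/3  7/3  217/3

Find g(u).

Write g(u) = au^2 + bu + c. Substituting each data point gives a linear system:
  a - b + c = 7/3
  a + b + c = 7/3
  36a + 6b + c = 217/3
Solving the system yields a = 2, b = 0, c = 1/3.
So g(u) = 2u^2 + 1/3.
Check: g(1) = 7/3. ✓

g(u) = 2u^2 + 1/3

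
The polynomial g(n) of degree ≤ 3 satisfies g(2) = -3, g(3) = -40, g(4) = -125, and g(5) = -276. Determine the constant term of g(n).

-1

Write g(n) = an^3 + bn^2 + cn + d. Substituting each data point gives a linear system:
  8a + 4b + 2c + d = -3
  27a + 9b + 3c + d = -40
  64a + 16b + 4c + d = -125
  125a + 25b + 5c + d = -276
Solving the system yields a = -3, b = 3, c = 5, d = -1.
So g(n) = -3n³ + 3n² + 5n - 1.
The constant term is -1.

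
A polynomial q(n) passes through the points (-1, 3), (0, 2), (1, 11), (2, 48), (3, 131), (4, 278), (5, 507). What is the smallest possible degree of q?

3

Forward differences of the values at n = -1, 0, 1, 2, 3, 4, 5:
  q  : 3  2  11  48  131  278  507
  Δ  : -1  9  37  83  147  229
  Δ^2: 10  28  46  64  82
  Δ^3: 18  18  18  18
  Δ^4: 0  0  0
  Δ^5: 0  0
  Δ^6: 0
The third differences are constant (18) and nonzero, while all higher differences vanish, so the minimal degree is 3.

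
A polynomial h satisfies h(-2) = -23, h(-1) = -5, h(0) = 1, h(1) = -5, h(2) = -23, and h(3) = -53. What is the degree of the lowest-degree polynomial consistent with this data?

Forward differences of the values at s = -2, -1, 0, 1, 2, 3:
  h  : -23  -5  1  -5  -23  -53
  Δ  : 18  6  -6  -18  -30
  Δ^2: -12  -12  -12  -12
  Δ^3: 0  0  0
  Δ^4: 0  0
  Δ^5: 0
The second differences are constant (-12) and nonzero, while all higher differences vanish, so the minimal degree is 2.

2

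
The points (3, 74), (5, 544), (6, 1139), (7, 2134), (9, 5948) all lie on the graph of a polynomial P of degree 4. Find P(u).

P(u) = u^4 - u^3 + u^2 + 4u - 1

Write P(u) = au^4 + bu^3 + cu^2 + du + e. Substituting each data point gives a linear system:
  81a + 27b + 9c + 3d + e = 74
  625a + 125b + 25c + 5d + e = 544
  1296a + 216b + 36c + 6d + e = 1139
  2401a + 343b + 49c + 7d + e = 2134
  6561a + 729b + 81c + 9d + e = 5948
Solving the system yields a = 1, b = -1, c = 1, d = 4, e = -1.
So P(u) = u^4 - u^3 + u^2 + 4u - 1.
Check: P(9) = 5948. ✓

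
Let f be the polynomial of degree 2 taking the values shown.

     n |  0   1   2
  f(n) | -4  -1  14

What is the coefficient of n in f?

-3

Write f(n) = an^2 + bn + c. Substituting each data point gives a linear system:
  c = -4
  a + b + c = -1
  4a + 2b + c = 14
Solving the system yields a = 6, b = -3, c = -4.
So f(n) = 6n² - 3n - 4.
The coefficient of n is -3.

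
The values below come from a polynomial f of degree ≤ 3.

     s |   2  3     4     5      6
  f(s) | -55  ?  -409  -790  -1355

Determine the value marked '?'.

-176

On equispaced nodes a degree-3 polynomial has vanishing fourth forward difference, so
  f(2) - 4·f(3) + 6·f(4) - 4·f(5) + f(6) = 0.
Substituting the known values and solving for f(3):
  -4·f(3) = 704
  f(3) = -176.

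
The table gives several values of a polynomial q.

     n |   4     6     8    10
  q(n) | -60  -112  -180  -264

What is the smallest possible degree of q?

Forward differences of the values at n = 4, 6, 8, 10:
  q  : -60  -112  -180  -264
  Δ  : -52  -68  -84
  Δ^2: -16  -16
  Δ^3: 0
The second differences are constant (-16) and nonzero, while all higher differences vanish, so the minimal degree is 2.

2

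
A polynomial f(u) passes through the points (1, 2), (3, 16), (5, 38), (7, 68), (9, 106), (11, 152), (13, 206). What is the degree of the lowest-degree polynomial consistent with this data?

2

Forward differences of the values at u = 1, 3, 5, 7, 9, 11, 13:
  f  : 2  16  38  68  106  152  206
  Δ  : 14  22  30  38  46  54
  Δ^2: 8  8  8  8  8
  Δ^3: 0  0  0  0
  Δ^4: 0  0  0
  Δ^5: 0  0
  Δ^6: 0
The second differences are constant (8) and nonzero, while all higher differences vanish, so the minimal degree is 2.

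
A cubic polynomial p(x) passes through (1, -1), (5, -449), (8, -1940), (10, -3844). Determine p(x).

p(x) = -4x^3 + x^2 + 6x - 4

Using the Lagrange interpolation formula with nodes 1, 5, 8, 10:
  L_0(x) = (x - 5)(x - 8)(x - 10) / -252
  L_1(x) = (x - 1)(x - 8)(x - 10) / 60
  L_2(x) = (x - 1)(x - 5)(x - 10) / -42
  L_3(x) = (x - 1)(x - 5)(x - 8) / 90
Then p(x) = -1·L_0(x) - 449·L_1(x) - 1940·L_2(x) - 3844·L_3(x).
Expanding and collecting terms gives p(x) = -4x^3 + x^2 + 6x - 4.
Check: p(8) = -1940. ✓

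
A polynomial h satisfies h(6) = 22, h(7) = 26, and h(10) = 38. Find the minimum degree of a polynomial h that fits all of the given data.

1

Divided differences on the nodes 6, 7, 10:
  order 0: 22  26  38
  order 1: 4  4
  order 2: 0
The order-1 divided differences are all 4 (nonzero) and every higher order vanishes, so the data lies on a polynomial of degree exactly 1.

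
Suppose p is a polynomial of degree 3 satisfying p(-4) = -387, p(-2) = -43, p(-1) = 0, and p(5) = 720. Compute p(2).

45

Write p(u) = au^3 + bu^2 + cu + d. Substituting each data point gives a linear system:
  -64a + 16b - 4c + d = -387
  -8a + 4b - 2c + d = -43
  -a + b - c + d = 0
  125a + 25b + 5c + d = 720
Solving the system yields a = 6, b = -1, c = -2, d = 5.
So p(u) = 6u^3 - u^2 - 2u + 5.
Then p(2) = 45.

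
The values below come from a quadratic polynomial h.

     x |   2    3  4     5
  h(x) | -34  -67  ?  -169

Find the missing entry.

-112

The 3 known points determine the degree-2 polynomial uniquely.
Write h(x) = ax^2 + bx + c. Substituting each data point gives a linear system:
  4a + 2b + c = -34
  9a + 3b + c = -67
  25a + 5b + c = -169
Solving the system yields a = -6, b = -3, c = -4.
So h(x) = -6x^2 - 3x - 4.
Then h(4) = -112.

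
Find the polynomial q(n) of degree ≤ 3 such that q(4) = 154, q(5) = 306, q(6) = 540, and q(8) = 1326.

q(n) = 3n^3 - 4n^2 + 5n + 6

Using the Lagrange interpolation formula with nodes 4, 5, 6, 8:
  L_0(n) = (n - 5)(n - 6)(n - 8) / -8
  L_1(n) = (n - 4)(n - 6)(n - 8) / 3
  L_2(n) = (n - 4)(n - 5)(n - 8) / -4
  L_3(n) = (n - 4)(n - 5)(n - 6) / 24
Then q(n) = 154·L_0(n) + 306·L_1(n) + 540·L_2(n) + 1326·L_3(n).
Expanding and collecting terms gives q(n) = 3n^3 - 4n^2 + 5n + 6.
Check: q(8) = 1326. ✓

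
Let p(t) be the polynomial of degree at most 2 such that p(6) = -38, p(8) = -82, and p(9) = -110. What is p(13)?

-262

Write p(t) = at^2 + bt + c. Substituting each data point gives a linear system:
  36a + 6b + c = -38
  64a + 8b + c = -82
  81a + 9b + c = -110
Solving the system yields a = -2, b = 6, c = -2.
So p(t) = -2t^2 + 6t - 2.
Then p(13) = -262.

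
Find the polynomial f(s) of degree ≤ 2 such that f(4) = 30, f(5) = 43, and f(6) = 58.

f(s) = s^2 + 4s - 2

Using the Lagrange interpolation formula with nodes 4, 5, 6:
  L_0(s) = (s - 5)(s - 6) / 2
  L_1(s) = (s - 4)(s - 6) / -1
  L_2(s) = (s - 4)(s - 5) / 2
Then f(s) = 30·L_0(s) + 43·L_1(s) + 58·L_2(s).
Expanding and collecting terms gives f(s) = s^2 + 4s - 2.
Check: f(5) = 43. ✓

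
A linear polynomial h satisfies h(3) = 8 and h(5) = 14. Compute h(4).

Write h(u) = au + b. Substituting each data point gives a linear system:
  3a + b = 8
  5a + b = 14
Solving the system yields a = 3, b = -1.
So h(u) = 3u - 1.
Then h(4) = 11.

11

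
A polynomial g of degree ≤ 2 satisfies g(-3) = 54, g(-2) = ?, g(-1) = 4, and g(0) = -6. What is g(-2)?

24

On equispaced nodes a degree-2 polynomial has vanishing third forward difference, so
  - g(-3) + 3·g(-2) - 3·g(-1) + g(0) = 0.
Substituting the known values and solving for g(-2):
  3·g(-2) = 72
  g(-2) = 24.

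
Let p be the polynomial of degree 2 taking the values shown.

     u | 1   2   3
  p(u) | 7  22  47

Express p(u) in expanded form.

Write p(u) = au^2 + bu + c. Substituting each data point gives a linear system:
  a + b + c = 7
  4a + 2b + c = 22
  9a + 3b + c = 47
Solving the system yields a = 5, b = 0, c = 2.
So p(u) = 5u^2 + 2.
Check: p(1) = 7. ✓

p(u) = 5u^2 + 2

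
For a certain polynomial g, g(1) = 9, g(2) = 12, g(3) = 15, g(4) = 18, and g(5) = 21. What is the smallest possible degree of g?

Forward differences of the values at x = 1, 2, 3, 4, 5:
  g  : 9  12  15  18  21
  Δ  : 3  3  3  3
  Δ^2: 0  0  0
  Δ^3: 0  0
  Δ^4: 0
The first differences are constant (3) and nonzero, while all higher differences vanish, so the minimal degree is 1.

1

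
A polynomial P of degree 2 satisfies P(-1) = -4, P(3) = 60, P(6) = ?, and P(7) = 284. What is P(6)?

213

The 3 known points determine the degree-2 polynomial uniquely.
Write P(u) = au^2 + bu + c. Substituting each data point gives a linear system:
  a - b + c = -4
  9a + 3b + c = 60
  49a + 7b + c = 284
Solving the system yields a = 5, b = 6, c = -3.
So P(u) = 5u^2 + 6u - 3.
Then P(6) = 213.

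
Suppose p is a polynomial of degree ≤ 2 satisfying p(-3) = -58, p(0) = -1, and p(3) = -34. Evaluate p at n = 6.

Forward differences of the values at n = -3, 0, 3:
  p  : -58  -1  -34
  Δ  : 57  -33
  Δ^2: -90
The second differences are constant, confirming degree 2.
Interpolating (Newton forward form) and evaluating at n = 6 gives p(6) = -157.

-157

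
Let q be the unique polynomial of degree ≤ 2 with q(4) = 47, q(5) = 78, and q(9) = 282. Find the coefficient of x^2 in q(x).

4

Write q(x) = ax^2 + bx + c. Substituting each data point gives a linear system:
  16a + 4b + c = 47
  25a + 5b + c = 78
  81a + 9b + c = 282
Solving the system yields a = 4, b = -5, c = 3.
So q(x) = 4x^2 - 5x + 3.
The leading coefficient is 4.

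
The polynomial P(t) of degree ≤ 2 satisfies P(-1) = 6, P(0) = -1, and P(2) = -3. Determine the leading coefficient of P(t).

2

Write P(t) = at^2 + bt + c. Substituting each data point gives a linear system:
  a - b + c = 6
  c = -1
  4a + 2b + c = -3
Solving the system yields a = 2, b = -5, c = -1.
So P(t) = 2t^2 - 5t - 1.
The leading coefficient is 2.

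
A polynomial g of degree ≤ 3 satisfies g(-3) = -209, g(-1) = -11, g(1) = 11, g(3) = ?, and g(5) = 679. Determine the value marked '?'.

145

On equispaced nodes a degree-3 polynomial has vanishing fourth forward difference, so
  g(-3) - 4·g(-1) + 6·g(1) - 4·g(3) + g(5) = 0.
Substituting the known values and solving for g(3):
  -4·g(3) = -580
  g(3) = 145.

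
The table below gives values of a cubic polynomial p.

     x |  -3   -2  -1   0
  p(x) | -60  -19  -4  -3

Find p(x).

Using the Lagrange interpolation formula with nodes -3, -2, -1, 0:
  L_0(x) = (x + 2)(x + 1)x / -6
  L_1(x) = (x + 3)(x + 1)x / 2
  L_2(x) = (x + 3)(x + 2)x / -2
  L_3(x) = (x + 3)(x + 2)(x + 1) / 6
Then p(x) = -60·L_0(x) - 19·L_1(x) - 4·L_2(x) - 3·L_3(x).
Expanding and collecting terms gives p(x) = 2x³ - x² - 2x - 3.
Check: p(0) = -3. ✓

p(x) = 2x^3 - x^2 - 2x - 3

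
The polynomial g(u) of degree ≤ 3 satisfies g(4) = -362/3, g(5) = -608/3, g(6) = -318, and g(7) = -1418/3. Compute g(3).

Write g(u) = au^3 + bu^2 + cu + d. Substituting each data point gives a linear system:
  64a + 16b + 4c + d = -362/3
  125a + 25b + 5c + d = -608/3
  216a + 36b + 6c + d = -318
  343a + 49b + 7c + d = -1418/3
Solving the system yields a = -1, b = -5/3, c = -6, d = -6.
So g(u) = -u³ - (5/3)u² - 6u - 6.
Then g(3) = -66.

-66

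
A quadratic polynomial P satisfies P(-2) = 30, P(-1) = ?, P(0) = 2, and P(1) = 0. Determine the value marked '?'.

On equispaced nodes a degree-2 polynomial has vanishing third forward difference, so
  - P(-2) + 3·P(-1) - 3·P(0) + P(1) = 0.
Substituting the known values and solving for P(-1):
  3·P(-1) = 36
  P(-1) = 12.

12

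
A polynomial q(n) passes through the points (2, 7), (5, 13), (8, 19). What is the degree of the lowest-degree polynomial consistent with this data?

1

Forward differences of the values at n = 2, 5, 8:
  q  : 7  13  19
  Δ  : 6  6
  Δ^2: 0
The first differences are constant (6) and nonzero, while all higher differences vanish, so the minimal degree is 1.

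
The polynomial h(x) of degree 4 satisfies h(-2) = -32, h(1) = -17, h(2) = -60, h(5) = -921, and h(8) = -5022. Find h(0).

Write h(x) = ax^4 + bx^3 + cx^2 + dx + e. Substituting each data point gives a linear system:
  16a - 8b + 4c - 2d + e = -32
  a + b + c + d + e = -17
  16a + 8b + 4c + 2d + e = -60
  625a + 125b + 25c + 5d + e = -921
  4096a + 512b + 64c + 8d + e = -5022
Solving the system yields a = -1, b = -1, c = -6, d = -3, e = -6.
So h(x) = -x⁴ - x³ - 6x² - 3x - 6.
Then h(0) = -6.

-6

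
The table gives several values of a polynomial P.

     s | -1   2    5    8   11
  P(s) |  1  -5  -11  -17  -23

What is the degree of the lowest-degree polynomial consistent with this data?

1

Forward differences of the values at s = -1, 2, 5, 8, 11:
  P  : 1  -5  -11  -17  -23
  Δ  : -6  -6  -6  -6
  Δ^2: 0  0  0
  Δ^3: 0  0
  Δ^4: 0
The first differences are constant (-6) and nonzero, while all higher differences vanish, so the minimal degree is 1.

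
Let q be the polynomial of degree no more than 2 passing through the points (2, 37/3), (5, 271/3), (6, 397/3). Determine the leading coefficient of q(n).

4

Write q(n) = an^2 + bn + c. Substituting each data point gives a linear system:
  4a + 2b + c = 37/3
  25a + 5b + c = 271/3
  36a + 6b + c = 397/3
Solving the system yields a = 4, b = -2, c = 1/3.
So q(n) = 4n^2 - 2n + 1/3.
The leading coefficient is 4.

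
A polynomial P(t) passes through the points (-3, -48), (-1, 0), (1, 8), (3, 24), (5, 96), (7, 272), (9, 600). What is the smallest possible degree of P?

Forward differences of the values at t = -3, -1, 1, 3, 5, 7, 9:
  P  : -48  0  8  24  96  272  600
  Δ  : 48  8  16  72  176  328
  Δ^2: -40  8  56  104  152
  Δ^3: 48  48  48  48
  Δ^4: 0  0  0
  Δ^5: 0  0
  Δ^6: 0
The third differences are constant (48) and nonzero, while all higher differences vanish, so the minimal degree is 3.

3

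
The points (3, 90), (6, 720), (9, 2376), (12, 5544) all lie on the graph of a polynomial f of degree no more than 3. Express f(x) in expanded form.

f(x) = 3x^3 + 3x^2 - 6x

Write f(x) = ax^3 + bx^2 + cx + d. Substituting each data point gives a linear system:
  27a + 9b + 3c + d = 90
  216a + 36b + 6c + d = 720
  729a + 81b + 9c + d = 2376
  1728a + 144b + 12c + d = 5544
Solving the system yields a = 3, b = 3, c = -6, d = 0.
So f(x) = 3x³ + 3x² - 6x.
Check: f(12) = 5544. ✓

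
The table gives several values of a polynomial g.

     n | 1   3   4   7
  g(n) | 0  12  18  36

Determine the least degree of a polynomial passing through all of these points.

Divided differences on the nodes 1, 3, 4, 7:
  order 0: 0  12  18  36
  order 1: 6  6  6
  order 2: 0  0
  order 3: 0
The order-1 divided differences are all 6 (nonzero) and every higher order vanishes, so the data lies on a polynomial of degree exactly 1.

1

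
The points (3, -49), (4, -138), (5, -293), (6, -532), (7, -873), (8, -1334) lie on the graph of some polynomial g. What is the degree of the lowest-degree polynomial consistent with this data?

3

Forward differences of the values at u = 3, 4, 5, 6, 7, 8:
  g  : -49  -138  -293  -532  -873  -1334
  Δ  : -89  -155  -239  -341  -461
  Δ^2: -66  -84  -102  -120
  Δ^3: -18  -18  -18
  Δ^4: 0  0
  Δ^5: 0
The third differences are constant (-18) and nonzero, while all higher differences vanish, so the minimal degree is 3.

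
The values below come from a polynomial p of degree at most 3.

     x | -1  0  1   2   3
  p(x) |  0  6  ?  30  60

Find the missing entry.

14

On equispaced nodes a degree-3 polynomial has vanishing fourth forward difference, so
  p(-1) - 4·p(0) + 6·p(1) - 4·p(2) + p(3) = 0.
Substituting the known values and solving for p(1):
  6·p(1) = 84
  p(1) = 14.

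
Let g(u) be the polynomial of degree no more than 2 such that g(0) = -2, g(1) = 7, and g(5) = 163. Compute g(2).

Write g(u) = au^2 + bu + c. Substituting each data point gives a linear system:
  c = -2
  a + b + c = 7
  25a + 5b + c = 163
Solving the system yields a = 6, b = 3, c = -2.
So g(u) = 6u^2 + 3u - 2.
Then g(2) = 28.

28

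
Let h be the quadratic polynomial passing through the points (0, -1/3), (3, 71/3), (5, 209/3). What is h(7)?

419/3

Write h(n) = an^2 + bn + c. Substituting each data point gives a linear system:
  c = -1/3
  9a + 3b + c = 71/3
  25a + 5b + c = 209/3
Solving the system yields a = 3, b = -1, c = -1/3.
So h(n) = 3n^2 - n - 1/3.
Then h(7) = 419/3.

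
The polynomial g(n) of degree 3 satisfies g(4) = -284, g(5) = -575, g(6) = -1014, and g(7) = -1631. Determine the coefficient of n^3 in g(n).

Write g(n) = an^3 + bn^2 + cn + d. Substituting each data point gives a linear system:
  64a + 16b + 4c + d = -284
  125a + 25b + 5c + d = -575
  216a + 36b + 6c + d = -1014
  343a + 49b + 7c + d = -1631
Solving the system yields a = -5, b = 1, c = 5, d = 0.
So g(n) = -5n^3 + n^2 + 5n.
The leading coefficient is -5.

-5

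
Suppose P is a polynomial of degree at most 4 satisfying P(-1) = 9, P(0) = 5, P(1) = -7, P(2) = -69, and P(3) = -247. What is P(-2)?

Using the Lagrange interpolation formula with nodes -1, 0, 1, 2, 3:
  L_0(n) = n(n - 1)(n - 2)(n - 3) / 24
  L_1(n) = (n + 1)(n - 1)(n - 2)(n - 3) / -6
  L_2(n) = (n + 1)n(n - 2)(n - 3) / 4
  L_3(n) = (n + 1)n(n - 1)(n - 3) / -6
  L_4(n) = (n + 1)n(n - 1)(n - 2) / 24
Then P(n) = 9·L_0(n) + 5·L_1(n) - 7·L_2(n) - 69·L_3(n) - 247·L_4(n).
Expanding and collecting terms gives P(n) = -n^4 - 5n^3 - 3n^2 - 3n + 5.
Evaluating at n = -2: P(-2) = 23.

23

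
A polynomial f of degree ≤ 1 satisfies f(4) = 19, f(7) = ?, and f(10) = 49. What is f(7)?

The 2 known points determine the degree-1 polynomial uniquely.
Write f(u) = au + b. Substituting each data point gives a linear system:
  4a + b = 19
  10a + b = 49
Solving the system yields a = 5, b = -1.
So f(u) = 5u - 1.
Then f(7) = 34.

34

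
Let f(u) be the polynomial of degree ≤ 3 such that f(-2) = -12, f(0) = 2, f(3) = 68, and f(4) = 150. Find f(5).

282

Using the Lagrange interpolation formula with nodes -2, 0, 3, 4:
  L_0(u) = u(u - 3)(u - 4) / -60
  L_1(u) = (u + 2)(u - 3)(u - 4) / 24
  L_2(u) = (u + 2)u(u - 4) / -15
  L_3(u) = (u + 2)u(u - 3) / 24
Then f(u) = -12·L_0(u) + 2·L_1(u) + 68·L_2(u) + 150·L_3(u).
Expanding and collecting terms gives f(u) = 2u^3 + u^2 + u + 2.
Evaluating at u = 5: f(5) = 282.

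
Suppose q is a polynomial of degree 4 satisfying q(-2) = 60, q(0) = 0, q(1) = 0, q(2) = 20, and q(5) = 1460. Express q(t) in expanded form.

Write q(t) = at^4 + bt^3 + ct^2 + dt + e. Substituting each data point gives a linear system:
  16a - 8b + 4c - 2d + e = 60
  e = 0
  a + b + c + d + e = 0
  16a + 8b + 4c + 2d + e = 20
  625a + 125b + 25c + 5d + e = 1460
Solving the system yields a = 3, b = -3, c = -2, d = 2, e = 0.
So q(t) = 3t⁴ - 3t³ - 2t² + 2t.
Check: q(0) = 0. ✓

q(t) = 3t^4 - 3t^3 - 2t^2 + 2t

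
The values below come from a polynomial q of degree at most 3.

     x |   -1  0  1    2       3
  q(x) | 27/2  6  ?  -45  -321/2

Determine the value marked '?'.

-3/2

On equispaced nodes a degree-3 polynomial has vanishing fourth forward difference, so
  q(-1) - 4·q(0) + 6·q(1) - 4·q(2) + q(3) = 0.
Substituting the known values and solving for q(1):
  6·q(1) = -9
  q(1) = -3/2.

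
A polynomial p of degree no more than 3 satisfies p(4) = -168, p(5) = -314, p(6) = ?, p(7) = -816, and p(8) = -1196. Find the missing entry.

-526

The 4 known points determine the degree-3 polynomial uniquely.
Write p(x) = ax^3 + bx^2 + cx + d. Substituting each data point gives a linear system:
  64a + 16b + 4c + d = -168
  125a + 25b + 5c + d = -314
  343a + 49b + 7c + d = -816
  512a + 64b + 8c + d = -1196
Solving the system yields a = -2, b = -3, c = 3, d = -4.
So p(x) = -2x^3 - 3x^2 + 3x - 4.
Then p(6) = -526.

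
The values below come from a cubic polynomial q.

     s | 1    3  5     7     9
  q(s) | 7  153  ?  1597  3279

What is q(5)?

619

On equispaced nodes a degree-3 polynomial has vanishing fourth forward difference, so
  q(1) - 4·q(3) + 6·q(5) - 4·q(7) + q(9) = 0.
Substituting the known values and solving for q(5):
  6·q(5) = 3714
  q(5) = 619.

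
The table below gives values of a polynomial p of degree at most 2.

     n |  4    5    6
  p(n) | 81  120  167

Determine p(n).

p(n) = 4n^2 + 3n + 5

Write p(n) = an^2 + bn + c. Substituting each data point gives a linear system:
  16a + 4b + c = 81
  25a + 5b + c = 120
  36a + 6b + c = 167
Solving the system yields a = 4, b = 3, c = 5.
So p(n) = 4n² + 3n + 5.
Check: p(4) = 81. ✓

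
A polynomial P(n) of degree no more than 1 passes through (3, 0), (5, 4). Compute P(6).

6

Write P(n) = an + b. Substituting each data point gives a linear system:
  3a + b = 0
  5a + b = 4
Solving the system yields a = 2, b = -6.
So P(n) = 2n - 6.
Then P(6) = 6.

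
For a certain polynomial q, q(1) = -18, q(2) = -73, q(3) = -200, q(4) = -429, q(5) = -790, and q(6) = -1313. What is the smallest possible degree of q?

Forward differences of the values at u = 1, 2, 3, 4, 5, 6:
  q  : -18  -73  -200  -429  -790  -1313
  Δ  : -55  -127  -229  -361  -523
  Δ^2: -72  -102  -132  -162
  Δ^3: -30  -30  -30
  Δ^4: 0  0
  Δ^5: 0
The third differences are constant (-30) and nonzero, while all higher differences vanish, so the minimal degree is 3.

3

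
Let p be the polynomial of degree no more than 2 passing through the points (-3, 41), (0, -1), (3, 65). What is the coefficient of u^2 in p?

Write p(u) = au^2 + bu + c. Substituting each data point gives a linear system:
  9a - 3b + c = 41
  c = -1
  9a + 3b + c = 65
Solving the system yields a = 6, b = 4, c = -1.
So p(u) = 6u² + 4u - 1.
The leading coefficient is 6.

6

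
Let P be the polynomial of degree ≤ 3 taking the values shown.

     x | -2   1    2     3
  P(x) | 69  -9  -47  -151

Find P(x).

P(x) = -6x^3 + 3x^2 - 5x - 1

Write P(x) = ax^3 + bx^2 + cx + d. Substituting each data point gives a linear system:
  -8a + 4b - 2c + d = 69
  a + b + c + d = -9
  8a + 4b + 2c + d = -47
  27a + 9b + 3c + d = -151
Solving the system yields a = -6, b = 3, c = -5, d = -1.
So P(x) = -6x³ + 3x² - 5x - 1.
Check: P(3) = -151. ✓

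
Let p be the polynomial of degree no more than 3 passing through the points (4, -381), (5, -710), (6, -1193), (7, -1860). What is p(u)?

p(u) = -5u^3 - 2u^2 - 6u - 5

Using the Lagrange interpolation formula with nodes 4, 5, 6, 7:
  L_0(u) = (u - 5)(u - 6)(u - 7) / -6
  L_1(u) = (u - 4)(u - 6)(u - 7) / 2
  L_2(u) = (u - 4)(u - 5)(u - 7) / -2
  L_3(u) = (u - 4)(u - 5)(u - 6) / 6
Then p(u) = -381·L_0(u) - 710·L_1(u) - 1193·L_2(u) - 1860·L_3(u).
Expanding and collecting terms gives p(u) = -5u^3 - 2u^2 - 6u - 5.
Check: p(5) = -710. ✓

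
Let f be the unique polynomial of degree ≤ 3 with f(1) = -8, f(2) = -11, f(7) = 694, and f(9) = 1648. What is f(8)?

Using the Lagrange interpolation formula with nodes 1, 2, 7, 9:
  L_0(u) = (u - 2)(u - 7)(u - 9) / -48
  L_1(u) = (u - 1)(u - 7)(u - 9) / 35
  L_2(u) = (u - 1)(u - 2)(u - 9) / -60
  L_3(u) = (u - 1)(u - 2)(u - 7) / 112
Then f(u) = -8·L_0(u) - 11·L_1(u) + 694·L_2(u) + 1648·L_3(u).
Expanding and collecting terms gives f(u) = 3u^3 - 6u^2 - 6u + 1.
Evaluating at u = 8: f(8) = 1105.

1105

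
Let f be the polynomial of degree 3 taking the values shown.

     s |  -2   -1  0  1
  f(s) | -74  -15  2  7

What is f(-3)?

-205

Using the Lagrange interpolation formula with nodes -2, -1, 0, 1:
  L_0(s) = (s + 1)s(s - 1) / -6
  L_1(s) = (s + 2)s(s - 1) / 2
  L_2(s) = (s + 2)(s + 1)(s - 1) / -2
  L_3(s) = (s + 2)(s + 1)s / 6
Then f(s) = -74·L_0(s) - 15·L_1(s) + 2·L_2(s) + 7·L_3(s).
Expanding and collecting terms gives f(s) = 5s³ - 6s² + 6s + 2.
Evaluating at s = -3: f(-3) = -205.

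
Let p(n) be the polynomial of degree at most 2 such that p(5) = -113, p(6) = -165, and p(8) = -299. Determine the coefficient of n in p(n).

Write p(n) = an^2 + bn + c. Substituting each data point gives a linear system:
  25a + 5b + c = -113
  36a + 6b + c = -165
  64a + 8b + c = -299
Solving the system yields a = -5, b = 3, c = -3.
So p(n) = -5n^2 + 3n - 3.
The coefficient of n is 3.

3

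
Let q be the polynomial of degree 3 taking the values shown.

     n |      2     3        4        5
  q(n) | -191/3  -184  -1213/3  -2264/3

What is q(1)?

-40/3

Write q(n) = an^3 + bn^2 + cn + d. Substituting each data point gives a linear system:
  8a + 4b + 2c + d = -191/3
  27a + 9b + 3c + d = -184
  64a + 16b + 4c + d = -1213/3
  125a + 25b + 5c + d = -2264/3
Solving the system yields a = -5, b = -5, c = -1/3, d = -3.
So q(n) = -5n^3 - 5n^2 - (1/3)n - 3.
Then q(1) = -40/3.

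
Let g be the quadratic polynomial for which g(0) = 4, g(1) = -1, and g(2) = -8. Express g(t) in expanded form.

Using the Lagrange interpolation formula with nodes 0, 1, 2:
  L_0(t) = (t - 1)(t - 2) / 2
  L_1(t) = t(t - 2) / -1
  L_2(t) = t(t - 1) / 2
Then g(t) = 4·L_0(t) - 1·L_1(t) - 8·L_2(t).
Expanding and collecting terms gives g(t) = -t² - 4t + 4.
Check: g(0) = 4. ✓

g(t) = -t^2 - 4t + 4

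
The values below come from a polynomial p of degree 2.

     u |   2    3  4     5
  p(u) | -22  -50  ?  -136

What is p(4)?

-88

On equispaced nodes a degree-2 polynomial has vanishing third forward difference, so
  - p(2) + 3·p(3) - 3·p(4) + p(5) = 0.
Substituting the known values and solving for p(4):
  -3·p(4) = 264
  p(4) = -88.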